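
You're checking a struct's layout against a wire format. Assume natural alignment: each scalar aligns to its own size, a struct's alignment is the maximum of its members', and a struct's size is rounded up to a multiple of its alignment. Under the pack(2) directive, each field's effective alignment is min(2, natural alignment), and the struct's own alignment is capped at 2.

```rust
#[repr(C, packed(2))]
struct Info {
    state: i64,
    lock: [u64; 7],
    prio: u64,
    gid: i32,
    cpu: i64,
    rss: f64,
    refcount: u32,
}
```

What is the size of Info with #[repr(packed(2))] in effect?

state at 0 (size 8, align 2) → ends 8
lock at 8 (size 56, align 2) → ends 64
prio at 64 (size 8, align 2) → ends 72
gid at 72 (size 4, align 2) → ends 76
cpu at 76 (size 8, align 2) → ends 84
rss at 84 (size 8, align 2) → ends 92
refcount at 92 (size 4, align 2) → ends 96
total 96 bytes, alignment 2

96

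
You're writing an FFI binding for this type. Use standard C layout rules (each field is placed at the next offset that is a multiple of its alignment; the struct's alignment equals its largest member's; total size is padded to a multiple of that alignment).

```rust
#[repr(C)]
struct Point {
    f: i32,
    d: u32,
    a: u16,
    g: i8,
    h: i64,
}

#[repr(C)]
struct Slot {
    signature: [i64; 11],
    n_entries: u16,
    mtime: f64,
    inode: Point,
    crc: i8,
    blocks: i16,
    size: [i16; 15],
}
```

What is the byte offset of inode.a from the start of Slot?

112

Point: 0..4  f  (4B, 4-aligned); 4..8  d  (4B, 4-aligned); 8..10  a  (2B, 2-aligned); 10..11  g  (1B, 1-aligned); 11..16  -- padding (5B); 16..24  h  (8B, 8-aligned); sizeof = 24, alignof = 8
0..88  signature  (88B, 8-aligned)
88..90  n_entries  (2B, 2-aligned)
90..96  -- padding (6B)
96..104  mtime  (8B, 8-aligned)
104..128  inode  (24B, 8-aligned)
within Point: a at 8
104 + 8 = 112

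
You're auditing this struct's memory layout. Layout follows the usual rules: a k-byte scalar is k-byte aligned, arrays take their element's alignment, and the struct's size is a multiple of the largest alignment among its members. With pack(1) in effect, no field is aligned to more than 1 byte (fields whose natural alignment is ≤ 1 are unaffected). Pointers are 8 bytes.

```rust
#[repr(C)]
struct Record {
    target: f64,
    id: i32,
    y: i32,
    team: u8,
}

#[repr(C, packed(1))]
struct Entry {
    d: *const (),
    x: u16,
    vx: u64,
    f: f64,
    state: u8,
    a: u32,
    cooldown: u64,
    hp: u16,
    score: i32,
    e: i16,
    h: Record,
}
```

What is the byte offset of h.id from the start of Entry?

Record: 0..8  target  (8B, 8-aligned); 8..12  id  (4B, 4-aligned); 12..16  y  (4B, 4-aligned); 16..17  team  (1B, 1-aligned); 17..24  -- tail padding (7B); sizeof = 24, alignof = 8
0..8  d  (8B, 1-aligned)
8..10  x  (2B, 1-aligned)
10..18  vx  (8B, 1-aligned)
18..26  f  (8B, 1-aligned)
26..27  state  (1B, 1-aligned)
27..31  a  (4B, 1-aligned)
31..39  cooldown  (8B, 1-aligned)
39..41  hp  (2B, 1-aligned)
41..45  score  (4B, 1-aligned)
45..47  e  (2B, 1-aligned)
47..71  h  (24B, 1-aligned)
within Record: id at 8
47 + 8 = 55

55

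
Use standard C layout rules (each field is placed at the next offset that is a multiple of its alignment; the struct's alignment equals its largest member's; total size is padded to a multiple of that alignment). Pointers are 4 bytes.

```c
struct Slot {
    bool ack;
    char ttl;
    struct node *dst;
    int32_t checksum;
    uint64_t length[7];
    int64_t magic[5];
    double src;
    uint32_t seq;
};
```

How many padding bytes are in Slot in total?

@0: ack [1B, align 1] → 1
@1: ttl [1B, align 1] → 2
+2 pad (align 4)
@4: dst [4B, align 4] → 8
@8: checksum [4B, align 4] → 12
+4 pad (align 8)
@16: length [56B, align 8] → 72
@72: magic [40B, align 8] → 112
@112: src [8B, align 8] → 120
@120: seq [4B, align 4] → 124
+4 tail pad (align 8)
size 128, align 8
data bytes 118, size 128 → padding 10

10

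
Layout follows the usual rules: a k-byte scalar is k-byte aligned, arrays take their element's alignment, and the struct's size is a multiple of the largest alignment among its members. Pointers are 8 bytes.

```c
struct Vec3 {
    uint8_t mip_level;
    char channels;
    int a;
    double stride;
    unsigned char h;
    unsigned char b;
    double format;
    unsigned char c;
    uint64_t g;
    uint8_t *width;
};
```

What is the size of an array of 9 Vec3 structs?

504

mip_level at 0 (size 1, align 1) → ends 1
channels at 1 (size 1, align 1) → ends 2
pad 2 to align 4 for a
a at 4 (size 4, align 4) → ends 8
stride at 8 (size 8, align 8) → ends 16
h at 16 (size 1, align 1) → ends 17
b at 17 (size 1, align 1) → ends 18
pad 6 to align 8 for format
format at 24 (size 8, align 8) → ends 32
c at 32 (size 1, align 1) → ends 33
pad 7 to align 8 for g
g at 40 (size 8, align 8) → ends 48
width at 48 (size 8, align 8) → ends 56
total 56 bytes, alignment 8
array of 9: 9 × 56 = 504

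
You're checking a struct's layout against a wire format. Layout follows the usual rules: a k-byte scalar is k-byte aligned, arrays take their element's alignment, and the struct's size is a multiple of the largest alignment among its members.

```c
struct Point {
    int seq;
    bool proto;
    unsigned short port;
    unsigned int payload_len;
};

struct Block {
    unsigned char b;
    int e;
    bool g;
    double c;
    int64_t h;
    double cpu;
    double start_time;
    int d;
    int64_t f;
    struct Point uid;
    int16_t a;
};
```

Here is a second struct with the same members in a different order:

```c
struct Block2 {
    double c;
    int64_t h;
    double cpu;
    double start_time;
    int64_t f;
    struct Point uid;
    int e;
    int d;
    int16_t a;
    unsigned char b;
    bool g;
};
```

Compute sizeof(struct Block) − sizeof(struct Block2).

16

Point: @0: seq [4B, align 4] → 4; @4: proto [1B, align 1] → 5; +1 pad (align 2); @6: port [2B, align 2] → 8; @8: payload_len [4B, align 4] → 12; size 12, align 4
@0: b [1B, align 1] → 1
+3 pad (align 4)
@4: e [4B, align 4] → 8
@8: g [1B, align 1] → 9
+7 pad (align 8)
@16: c [8B, align 8] → 24
@24: h [8B, align 8] → 32
@32: cpu [8B, align 8] → 40
@40: start_time [8B, align 8] → 48
@48: d [4B, align 4] → 52
+4 pad (align 8)
@56: f [8B, align 8] → 64
@64: uid [12B, align 4] → 76
@76: a [2B, align 2] → 78
+2 tail pad (align 8)
size 80, align 8
— Block2 —
@0: c [8B, align 8] → 8
@8: h [8B, align 8] → 16
@16: cpu [8B, align 8] → 24
@24: start_time [8B, align 8] → 32
@32: f [8B, align 8] → 40
@40: uid [12B, align 4] → 52
@52: e [4B, align 4] → 56
@56: d [4B, align 4] → 60
@60: a [2B, align 2] → 62
@62: b [1B, align 1] → 63
@63: g [1B, align 1] → 64
size 64, align 8
80 − 64 = 16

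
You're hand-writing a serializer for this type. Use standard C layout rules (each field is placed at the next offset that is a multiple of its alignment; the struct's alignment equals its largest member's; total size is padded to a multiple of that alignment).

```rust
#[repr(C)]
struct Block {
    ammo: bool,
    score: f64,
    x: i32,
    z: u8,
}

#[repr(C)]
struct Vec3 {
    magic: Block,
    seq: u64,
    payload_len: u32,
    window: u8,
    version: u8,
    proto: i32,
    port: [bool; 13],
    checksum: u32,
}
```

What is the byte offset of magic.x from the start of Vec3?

Block: 0..1  ammo  (1B, 1-aligned); 1..8  -- padding (7B); 8..16  score  (8B, 8-aligned); 16..20  x  (4B, 4-aligned); 20..21  z  (1B, 1-aligned); 21..24  -- tail padding (3B); sizeof = 24, alignof = 8
0..24  magic  (24B, 8-aligned)
within Block: x at 16
0 + 16 = 16

16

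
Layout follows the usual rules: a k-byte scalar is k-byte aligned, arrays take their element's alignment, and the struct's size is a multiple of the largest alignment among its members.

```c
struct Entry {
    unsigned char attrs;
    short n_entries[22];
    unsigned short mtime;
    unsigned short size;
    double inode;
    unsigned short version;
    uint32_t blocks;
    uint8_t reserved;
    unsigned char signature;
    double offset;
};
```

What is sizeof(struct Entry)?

attrs at 0 (size 1, align 1) → ends 1
pad 1 to align 2 for n_entries
n_entries at 2 (size 44, align 2) → ends 46
mtime at 46 (size 2, align 2) → ends 48
size at 48 (size 2, align 2) → ends 50
pad 6 to align 8 for inode
inode at 56 (size 8, align 8) → ends 64
version at 64 (size 2, align 2) → ends 66
pad 2 to align 4 for blocks
blocks at 68 (size 4, align 4) → ends 72
reserved at 72 (size 1, align 1) → ends 73
signature at 73 (size 1, align 1) → ends 74
pad 6 to align 8 for offset
offset at 80 (size 8, align 8) → ends 88
total 88 bytes, alignment 8

88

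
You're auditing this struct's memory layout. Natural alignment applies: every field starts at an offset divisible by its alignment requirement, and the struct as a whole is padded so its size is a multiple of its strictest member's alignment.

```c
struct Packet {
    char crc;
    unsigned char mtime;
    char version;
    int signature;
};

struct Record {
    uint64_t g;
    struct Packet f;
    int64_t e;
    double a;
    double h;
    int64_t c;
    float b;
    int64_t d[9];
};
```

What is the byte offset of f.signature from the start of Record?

12

Packet: crc at 0 (size 1, align 1) → ends 1; mtime at 1 (size 1, align 1) → ends 2; version at 2 (size 1, align 1) → ends 3; pad 1 to align 4 for signature; signature at 4 (size 4, align 4) → ends 8; total 8 bytes, alignment 4
g at 0 (size 8, align 8) → ends 8
f at 8 (size 8, align 4) → ends 16
within Packet: signature at 4
8 + 4 = 12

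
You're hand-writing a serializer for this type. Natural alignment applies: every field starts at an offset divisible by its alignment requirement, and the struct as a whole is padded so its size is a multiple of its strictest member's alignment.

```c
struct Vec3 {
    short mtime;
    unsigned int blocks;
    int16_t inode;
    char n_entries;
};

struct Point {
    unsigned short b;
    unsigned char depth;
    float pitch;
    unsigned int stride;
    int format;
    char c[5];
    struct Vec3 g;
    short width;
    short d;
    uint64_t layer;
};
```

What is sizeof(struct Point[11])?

528

Vec3: 0..2  mtime  (2B, 2-aligned); 2..4  -- padding (2B); 4..8  blocks  (4B, 4-aligned); 8..10  inode  (2B, 2-aligned); 10..11  n_entries  (1B, 1-aligned); 11..12  -- tail padding (1B); sizeof = 12, alignof = 4
0..2  b  (2B, 2-aligned)
2..3  depth  (1B, 1-aligned)
3..4  -- padding (1B)
4..8  pitch  (4B, 4-aligned)
8..12  stride  (4B, 4-aligned)
12..16  format  (4B, 4-aligned)
16..21  c  (5B, 1-aligned)
21..24  -- padding (3B)
24..36  g  (12B, 4-aligned)
36..38  width  (2B, 2-aligned)
38..40  d  (2B, 2-aligned)
40..48  layer  (8B, 8-aligned)
sizeof = 48, alignof = 8
array of 11: 11 × 48 = 528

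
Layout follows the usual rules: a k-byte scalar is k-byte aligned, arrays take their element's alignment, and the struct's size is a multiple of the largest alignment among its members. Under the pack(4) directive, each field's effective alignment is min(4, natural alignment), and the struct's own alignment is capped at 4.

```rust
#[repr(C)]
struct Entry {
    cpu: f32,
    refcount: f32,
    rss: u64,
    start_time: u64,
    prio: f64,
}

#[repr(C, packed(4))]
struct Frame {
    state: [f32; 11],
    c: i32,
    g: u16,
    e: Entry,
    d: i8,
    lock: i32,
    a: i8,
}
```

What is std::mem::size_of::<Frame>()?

Entry: cpu at 0 (size 4, align 4) → ends 4; refcount at 4 (size 4, align 4) → ends 8; rss at 8 (size 8, align 8) → ends 16; start_time at 16 (size 8, align 8) → ends 24; prio at 24 (size 8, align 8) → ends 32; total 32 bytes, alignment 8
state at 0 (size 44, align 4) → ends 44
c at 44 (size 4, align 4) → ends 48
g at 48 (size 2, align 2) → ends 50
pad 2 to align 4 for e
e at 52 (size 32, align 4) → ends 84
d at 84 (size 1, align 1) → ends 85
pad 3 to align 4 for lock
lock at 88 (size 4, align 4) → ends 92
a at 92 (size 1, align 1) → ends 93
tail pad 3 to reach multiple of 4
total 96 bytes, alignment 4

96 bytes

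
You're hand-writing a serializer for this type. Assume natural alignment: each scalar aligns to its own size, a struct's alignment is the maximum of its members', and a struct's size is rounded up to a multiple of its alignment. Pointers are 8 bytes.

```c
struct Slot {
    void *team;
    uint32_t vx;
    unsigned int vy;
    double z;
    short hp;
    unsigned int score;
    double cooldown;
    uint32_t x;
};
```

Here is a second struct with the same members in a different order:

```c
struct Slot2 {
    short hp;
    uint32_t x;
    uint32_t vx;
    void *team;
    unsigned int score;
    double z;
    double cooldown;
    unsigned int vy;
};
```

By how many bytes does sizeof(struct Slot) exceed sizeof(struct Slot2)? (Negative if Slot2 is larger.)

@0: team [8B, align 8] → 8
@8: vx [4B, align 4] → 12
@12: vy [4B, align 4] → 16
@16: z [8B, align 8] → 24
@24: hp [2B, align 2] → 26
+2 pad (align 4)
@28: score [4B, align 4] → 32
@32: cooldown [8B, align 8] → 40
@40: x [4B, align 4] → 44
+4 tail pad (align 8)
size 48, align 8
— Slot2 —
@0: hp [2B, align 2] → 2
+2 pad (align 4)
@4: x [4B, align 4] → 8
@8: vx [4B, align 4] → 12
+4 pad (align 8)
@16: team [8B, align 8] → 24
@24: score [4B, align 4] → 28
+4 pad (align 8)
@32: z [8B, align 8] → 40
@40: cooldown [8B, align 8] → 48
@48: vy [4B, align 4] → 52
+4 tail pad (align 8)
size 56, align 8
48 − 56 = -8

-8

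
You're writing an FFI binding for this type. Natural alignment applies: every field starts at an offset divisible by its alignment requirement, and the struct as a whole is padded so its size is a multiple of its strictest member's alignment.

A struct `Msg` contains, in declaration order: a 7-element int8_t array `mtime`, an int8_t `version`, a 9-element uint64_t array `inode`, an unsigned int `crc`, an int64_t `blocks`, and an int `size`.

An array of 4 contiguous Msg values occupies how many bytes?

416

mtime at 0 (size 7, align 1) → ends 7
version at 7 (size 1, align 1) → ends 8
inode at 8 (size 72, align 8) → ends 80
crc at 80 (size 4, align 4) → ends 84
pad 4 to align 8 for blocks
blocks at 88 (size 8, align 8) → ends 96
size at 96 (size 4, align 4) → ends 100
tail pad 4 to reach multiple of 8
total 104 bytes, alignment 8
array of 4: 4 × 104 = 416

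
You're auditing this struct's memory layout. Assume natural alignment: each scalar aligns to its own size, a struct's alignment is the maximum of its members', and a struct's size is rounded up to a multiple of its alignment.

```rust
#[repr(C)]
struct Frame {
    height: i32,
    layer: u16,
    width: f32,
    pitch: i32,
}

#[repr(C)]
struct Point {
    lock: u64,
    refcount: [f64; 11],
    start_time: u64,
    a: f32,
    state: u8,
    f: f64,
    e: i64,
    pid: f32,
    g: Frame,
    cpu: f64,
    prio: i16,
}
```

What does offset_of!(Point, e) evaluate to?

120

Frame: @0: height [4B, align 4] → 4; @4: layer [2B, align 2] → 6; +2 pad (align 4); @8: width [4B, align 4] → 12; @12: pitch [4B, align 4] → 16; size 16, align 4
@0: lock [8B, align 8] → 8
@8: refcount [88B, align 8] → 96
@96: start_time [8B, align 8] → 104
@104: a [4B, align 4] → 108
@108: state [1B, align 1] → 109
+3 pad (align 8)
@112: f [8B, align 8] → 120
@120: e [8B, align 8] → 128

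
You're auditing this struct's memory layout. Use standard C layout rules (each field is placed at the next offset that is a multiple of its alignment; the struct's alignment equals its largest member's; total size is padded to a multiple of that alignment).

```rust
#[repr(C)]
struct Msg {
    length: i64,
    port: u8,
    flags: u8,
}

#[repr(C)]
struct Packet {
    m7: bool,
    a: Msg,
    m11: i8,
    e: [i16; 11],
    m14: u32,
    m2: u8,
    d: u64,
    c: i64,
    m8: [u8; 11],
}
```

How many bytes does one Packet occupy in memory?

Msg: @0: length [8B, align 8] → 8; @8: port [1B, align 1] → 9; @9: flags [1B, align 1] → 10; +6 tail pad (align 8); size 16, align 8
@0: m7 [1B, align 1] → 1
+7 pad (align 8)
@8: a [16B, align 8] → 24
@24: m11 [1B, align 1] → 25
+1 pad (align 2)
@26: e [22B, align 2] → 48
@48: m14 [4B, align 4] → 52
@52: m2 [1B, align 1] → 53
+3 pad (align 8)
@56: d [8B, align 8] → 64
@64: c [8B, align 8] → 72
@72: m8 [11B, align 1] → 83
+5 tail pad (align 8)
size 88, align 8

88 bytes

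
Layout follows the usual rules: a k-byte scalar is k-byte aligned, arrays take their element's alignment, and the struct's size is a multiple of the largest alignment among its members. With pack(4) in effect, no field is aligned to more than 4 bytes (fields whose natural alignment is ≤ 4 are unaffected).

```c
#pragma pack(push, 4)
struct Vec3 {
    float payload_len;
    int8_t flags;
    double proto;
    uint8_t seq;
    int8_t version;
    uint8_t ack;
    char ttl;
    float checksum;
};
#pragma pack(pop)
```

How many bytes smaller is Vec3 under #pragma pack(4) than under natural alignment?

0

natural layout:
  payload_len at 0 (size 4, align 4) → ends 4
  flags at 4 (size 1, align 1) → ends 5
  pad 3 to align 8 for proto
  proto at 8 (size 8, align 8) → ends 16
  seq at 16 (size 1, align 1) → ends 17
  version at 17 (size 1, align 1) → ends 18
  ack at 18 (size 1, align 1) → ends 19
  ttl at 19 (size 1, align 1) → ends 20
  checksum at 20 (size 4, align 4) → ends 24
  total 24 bytes, alignment 8
packed(4) layout:
  payload_len at 0 (size 4, align 4) → ends 4
  flags at 4 (size 1, align 1) → ends 5
  pad 3 to align 4 for proto
  proto at 8 (size 8, align 4) → ends 16
  seq at 16 (size 1, align 1) → ends 17
  version at 17 (size 1, align 1) → ends 18
  ack at 18 (size 1, align 1) → ends 19
  ttl at 19 (size 1, align 1) → ends 20
  checksum at 20 (size 4, align 4) → ends 24
  total 24 bytes, alignment 4
24 − 24 = 0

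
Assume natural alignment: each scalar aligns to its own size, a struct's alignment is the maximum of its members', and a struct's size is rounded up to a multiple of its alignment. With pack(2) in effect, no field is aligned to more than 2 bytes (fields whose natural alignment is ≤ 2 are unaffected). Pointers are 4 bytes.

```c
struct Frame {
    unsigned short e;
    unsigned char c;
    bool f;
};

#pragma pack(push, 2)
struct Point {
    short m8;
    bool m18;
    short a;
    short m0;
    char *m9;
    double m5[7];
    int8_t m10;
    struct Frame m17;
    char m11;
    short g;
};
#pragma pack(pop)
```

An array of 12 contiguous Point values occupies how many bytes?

Frame: 0..2  e  (2B, 2-aligned); 2..3  c  (1B, 1-aligned); 3..4  f  (1B, 1-aligned); sizeof = 4, alignof = 2
0..2  m8  (2B, 2-aligned)
2..3  m18  (1B, 1-aligned)
3..4  -- padding (1B)
4..6  a  (2B, 2-aligned)
6..8  m0  (2B, 2-aligned)
8..12  m9  (4B, 2-aligned)
12..68  m5  (56B, 2-aligned)
68..69  m10  (1B, 1-aligned)
69..70  -- padding (1B)
70..74  m17  (4B, 2-aligned)
74..75  m11  (1B, 1-aligned)
75..76  -- padding (1B)
76..78  g  (2B, 2-aligned)
sizeof = 78, alignof = 2
array of 12: 12 × 78 = 936

936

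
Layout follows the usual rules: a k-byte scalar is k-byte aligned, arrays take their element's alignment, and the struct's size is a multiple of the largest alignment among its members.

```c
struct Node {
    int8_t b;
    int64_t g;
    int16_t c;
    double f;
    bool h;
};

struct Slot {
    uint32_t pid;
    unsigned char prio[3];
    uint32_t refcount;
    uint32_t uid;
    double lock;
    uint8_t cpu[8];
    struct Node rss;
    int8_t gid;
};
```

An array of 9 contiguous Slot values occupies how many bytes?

Node: b at 0 (size 1, align 1) → ends 1; pad 7 to align 8 for g; g at 8 (size 8, align 8) → ends 16; c at 16 (size 2, align 2) → ends 18; pad 6 to align 8 for f; f at 24 (size 8, align 8) → ends 32; h at 32 (size 1, align 1) → ends 33; tail pad 7 to reach multiple of 8; total 40 bytes, alignment 8
pid at 0 (size 4, align 4) → ends 4
prio at 4 (size 3, align 1) → ends 7
pad 1 to align 4 for refcount
refcount at 8 (size 4, align 4) → ends 12
uid at 12 (size 4, align 4) → ends 16
lock at 16 (size 8, align 8) → ends 24
cpu at 24 (size 8, align 1) → ends 32
rss at 32 (size 40, align 8) → ends 72
gid at 72 (size 1, align 1) → ends 73
tail pad 7 to reach multiple of 8
total 80 bytes, alignment 8
array of 9: 9 × 80 = 720

720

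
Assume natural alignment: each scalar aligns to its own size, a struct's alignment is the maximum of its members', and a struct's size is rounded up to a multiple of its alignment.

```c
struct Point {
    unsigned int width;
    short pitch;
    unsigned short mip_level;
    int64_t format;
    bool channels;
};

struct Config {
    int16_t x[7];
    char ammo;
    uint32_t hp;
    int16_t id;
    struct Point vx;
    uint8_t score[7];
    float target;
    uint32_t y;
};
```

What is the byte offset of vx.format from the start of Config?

Point: width at 0 (size 4, align 4) → ends 4; pitch at 4 (size 2, align 2) → ends 6; mip_level at 6 (size 2, align 2) → ends 8; format at 8 (size 8, align 8) → ends 16; channels at 16 (size 1, align 1) → ends 17; tail pad 7 to reach multiple of 8; total 24 bytes, alignment 8
x at 0 (size 14, align 2) → ends 14
ammo at 14 (size 1, align 1) → ends 15
pad 1 to align 4 for hp
hp at 16 (size 4, align 4) → ends 20
id at 20 (size 2, align 2) → ends 22
pad 2 to align 8 for vx
vx at 24 (size 24, align 8) → ends 48
within Point: format at 8
24 + 8 = 32

32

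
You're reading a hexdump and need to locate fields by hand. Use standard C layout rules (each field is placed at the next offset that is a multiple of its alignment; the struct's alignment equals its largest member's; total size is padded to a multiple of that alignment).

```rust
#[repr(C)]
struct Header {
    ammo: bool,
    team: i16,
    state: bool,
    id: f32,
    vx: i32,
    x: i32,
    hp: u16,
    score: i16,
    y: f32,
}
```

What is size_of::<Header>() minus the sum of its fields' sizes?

4

@0: ammo [1B, align 1] → 1
+1 pad (align 2)
@2: team [2B, align 2] → 4
@4: state [1B, align 1] → 5
+3 pad (align 4)
@8: id [4B, align 4] → 12
@12: vx [4B, align 4] → 16
@16: x [4B, align 4] → 20
@20: hp [2B, align 2] → 22
@22: score [2B, align 2] → 24
@24: y [4B, align 4] → 28
size 28, align 4
data bytes 24, size 28 → padding 4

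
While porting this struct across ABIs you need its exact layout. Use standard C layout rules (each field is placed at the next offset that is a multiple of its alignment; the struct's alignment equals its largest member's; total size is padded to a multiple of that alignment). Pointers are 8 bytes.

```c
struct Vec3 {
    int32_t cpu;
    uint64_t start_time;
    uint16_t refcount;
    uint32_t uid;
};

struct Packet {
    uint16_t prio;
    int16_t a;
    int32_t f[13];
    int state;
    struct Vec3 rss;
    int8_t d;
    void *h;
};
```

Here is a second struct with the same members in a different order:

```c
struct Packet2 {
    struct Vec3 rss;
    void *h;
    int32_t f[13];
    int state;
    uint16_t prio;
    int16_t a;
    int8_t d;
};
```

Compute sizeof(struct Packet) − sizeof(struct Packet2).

8

Vec3: 0..4  cpu  (4B, 4-aligned); 4..8  -- padding (4B); 8..16  start_time  (8B, 8-aligned); 16..18  refcount  (2B, 2-aligned); 18..20  -- padding (2B); 20..24  uid  (4B, 4-aligned); sizeof = 24, alignof = 8
0..2  prio  (2B, 2-aligned)
2..4  a  (2B, 2-aligned)
4..56  f  (52B, 4-aligned)
56..60  state  (4B, 4-aligned)
60..64  -- padding (4B)
64..88  rss  (24B, 8-aligned)
88..89  d  (1B, 1-aligned)
89..96  -- padding (7B)
96..104  h  (8B, 8-aligned)
sizeof = 104, alignof = 8
— Packet2 —
0..24  rss  (24B, 8-aligned)
24..32  h  (8B, 8-aligned)
32..84  f  (52B, 4-aligned)
84..88  state  (4B, 4-aligned)
88..90  prio  (2B, 2-aligned)
90..92  a  (2B, 2-aligned)
92..93  d  (1B, 1-aligned)
93..96  -- tail padding (3B)
sizeof = 96, alignof = 8
104 − 96 = 8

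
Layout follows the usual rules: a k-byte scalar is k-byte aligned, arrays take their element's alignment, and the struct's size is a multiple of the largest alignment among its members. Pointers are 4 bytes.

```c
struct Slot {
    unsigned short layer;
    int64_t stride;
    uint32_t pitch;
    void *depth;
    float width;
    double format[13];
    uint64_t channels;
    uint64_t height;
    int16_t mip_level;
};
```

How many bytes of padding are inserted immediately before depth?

0

@0: layer [2B, align 2] → 2
+6 pad (align 8)
@8: stride [8B, align 8] → 16
@16: pitch [4B, align 4] → 20
@20: depth [4B, align 4] → 24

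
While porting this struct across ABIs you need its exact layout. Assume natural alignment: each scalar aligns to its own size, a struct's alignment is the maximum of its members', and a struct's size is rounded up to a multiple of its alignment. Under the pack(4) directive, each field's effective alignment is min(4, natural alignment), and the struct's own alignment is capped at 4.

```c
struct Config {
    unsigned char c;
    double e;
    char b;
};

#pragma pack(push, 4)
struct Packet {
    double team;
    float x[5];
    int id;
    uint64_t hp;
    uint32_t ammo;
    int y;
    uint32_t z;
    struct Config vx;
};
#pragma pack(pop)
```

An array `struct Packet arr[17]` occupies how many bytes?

1292

Config: 0..1  c  (1B, 1-aligned); 1..8  -- padding (7B); 8..16  e  (8B, 8-aligned); 16..17  b  (1B, 1-aligned); 17..24  -- tail padding (7B); sizeof = 24, alignof = 8
0..8  team  (8B, 4-aligned)
8..28  x  (20B, 4-aligned)
28..32  id  (4B, 4-aligned)
32..40  hp  (8B, 4-aligned)
40..44  ammo  (4B, 4-aligned)
44..48  y  (4B, 4-aligned)
48..52  z  (4B, 4-aligned)
52..76  vx  (24B, 4-aligned)
sizeof = 76, alignof = 4
array of 17: 17 × 76 = 1292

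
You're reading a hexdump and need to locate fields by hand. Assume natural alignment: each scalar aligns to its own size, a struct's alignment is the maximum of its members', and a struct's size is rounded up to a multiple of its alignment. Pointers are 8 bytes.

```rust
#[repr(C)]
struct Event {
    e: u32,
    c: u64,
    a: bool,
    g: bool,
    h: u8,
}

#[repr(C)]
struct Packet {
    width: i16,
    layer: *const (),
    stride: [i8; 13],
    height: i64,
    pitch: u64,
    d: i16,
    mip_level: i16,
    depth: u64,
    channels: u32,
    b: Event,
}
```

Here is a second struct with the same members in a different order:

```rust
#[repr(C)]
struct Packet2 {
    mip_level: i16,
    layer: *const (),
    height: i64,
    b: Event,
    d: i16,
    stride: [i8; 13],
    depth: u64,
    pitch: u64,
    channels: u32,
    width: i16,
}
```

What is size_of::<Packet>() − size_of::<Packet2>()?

8

Event: 0..4  e  (4B, 4-aligned); 4..8  -- padding (4B); 8..16  c  (8B, 8-aligned); 16..17  a  (1B, 1-aligned); 17..18  g  (1B, 1-aligned); 18..19  h  (1B, 1-aligned); 19..24  -- tail padding (5B); sizeof = 24, alignof = 8
0..2  width  (2B, 2-aligned)
2..8  -- padding (6B)
8..16  layer  (8B, 8-aligned)
16..29  stride  (13B, 1-aligned)
29..32  -- padding (3B)
32..40  height  (8B, 8-aligned)
40..48  pitch  (8B, 8-aligned)
48..50  d  (2B, 2-aligned)
50..52  mip_level  (2B, 2-aligned)
52..56  -- padding (4B)
56..64  depth  (8B, 8-aligned)
64..68  channels  (4B, 4-aligned)
68..72  -- padding (4B)
72..96  b  (24B, 8-aligned)
sizeof = 96, alignof = 8
— Packet2 —
0..2  mip_level  (2B, 2-aligned)
2..8  -- padding (6B)
8..16  layer  (8B, 8-aligned)
16..24  height  (8B, 8-aligned)
24..48  b  (24B, 8-aligned)
48..50  d  (2B, 2-aligned)
50..63  stride  (13B, 1-aligned)
63..64  -- padding (1B)
64..72  depth  (8B, 8-aligned)
72..80  pitch  (8B, 8-aligned)
80..84  channels  (4B, 4-aligned)
84..86  width  (2B, 2-aligned)
86..88  -- tail padding (2B)
sizeof = 88, alignof = 8
96 − 88 = 8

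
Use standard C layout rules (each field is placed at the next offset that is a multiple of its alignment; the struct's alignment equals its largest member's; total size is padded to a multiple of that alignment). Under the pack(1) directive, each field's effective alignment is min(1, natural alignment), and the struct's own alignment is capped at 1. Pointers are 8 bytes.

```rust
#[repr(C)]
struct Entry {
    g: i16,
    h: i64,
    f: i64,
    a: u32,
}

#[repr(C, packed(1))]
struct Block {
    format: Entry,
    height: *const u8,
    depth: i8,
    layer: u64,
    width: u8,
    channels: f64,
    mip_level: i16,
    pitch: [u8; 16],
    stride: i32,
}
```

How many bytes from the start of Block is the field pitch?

60

Entry: g at 0 (size 2, align 2) → ends 2; pad 6 to align 8 for h; h at 8 (size 8, align 8) → ends 16; f at 16 (size 8, align 8) → ends 24; a at 24 (size 4, align 4) → ends 28; tail pad 4 to reach multiple of 8; total 32 bytes, alignment 8
format at 0 (size 32, align 1) → ends 32
height at 32 (size 8, align 1) → ends 40
depth at 40 (size 1, align 1) → ends 41
layer at 41 (size 8, align 1) → ends 49
width at 49 (size 1, align 1) → ends 50
channels at 50 (size 8, align 1) → ends 58
mip_level at 58 (size 2, align 1) → ends 60
pitch at 60 (size 16, align 1) → ends 76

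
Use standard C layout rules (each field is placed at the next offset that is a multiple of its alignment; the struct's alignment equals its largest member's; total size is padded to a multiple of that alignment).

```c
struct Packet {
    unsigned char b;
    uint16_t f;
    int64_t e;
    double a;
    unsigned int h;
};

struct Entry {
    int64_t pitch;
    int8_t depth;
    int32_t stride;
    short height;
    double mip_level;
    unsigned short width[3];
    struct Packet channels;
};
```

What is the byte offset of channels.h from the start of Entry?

Packet: b at 0 (size 1, align 1) → ends 1; pad 1 to align 2 for f; f at 2 (size 2, align 2) → ends 4; pad 4 to align 8 for e; e at 8 (size 8, align 8) → ends 16; a at 16 (size 8, align 8) → ends 24; h at 24 (size 4, align 4) → ends 28; tail pad 4 to reach multiple of 8; total 32 bytes, alignment 8
pitch at 0 (size 8, align 8) → ends 8
depth at 8 (size 1, align 1) → ends 9
pad 3 to align 4 for stride
stride at 12 (size 4, align 4) → ends 16
height at 16 (size 2, align 2) → ends 18
pad 6 to align 8 for mip_level
mip_level at 24 (size 8, align 8) → ends 32
width at 32 (size 6, align 2) → ends 38
pad 2 to align 8 for channels
channels at 40 (size 32, align 8) → ends 72
within Packet: h at 24
40 + 24 = 64

64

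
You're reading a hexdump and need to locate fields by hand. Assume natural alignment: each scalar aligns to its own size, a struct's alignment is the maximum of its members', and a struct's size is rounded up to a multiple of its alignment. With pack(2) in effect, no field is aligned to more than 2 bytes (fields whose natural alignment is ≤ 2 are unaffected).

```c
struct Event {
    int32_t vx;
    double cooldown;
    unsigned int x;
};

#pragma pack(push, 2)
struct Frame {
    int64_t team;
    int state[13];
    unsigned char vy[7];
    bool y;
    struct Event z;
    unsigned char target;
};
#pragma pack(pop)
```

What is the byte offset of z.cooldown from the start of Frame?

76

Event: @0: vx [4B, align 4] → 4; +4 pad (align 8); @8: cooldown [8B, align 8] → 16; @16: x [4B, align 4] → 20; +4 tail pad (align 8); size 24, align 8
@0: team [8B, align 2] → 8
@8: state [52B, align 2] → 60
@60: vy [7B, align 1] → 67
@67: y [1B, align 1] → 68
@68: z [24B, align 2] → 92
within Event: cooldown at 8
68 + 8 = 76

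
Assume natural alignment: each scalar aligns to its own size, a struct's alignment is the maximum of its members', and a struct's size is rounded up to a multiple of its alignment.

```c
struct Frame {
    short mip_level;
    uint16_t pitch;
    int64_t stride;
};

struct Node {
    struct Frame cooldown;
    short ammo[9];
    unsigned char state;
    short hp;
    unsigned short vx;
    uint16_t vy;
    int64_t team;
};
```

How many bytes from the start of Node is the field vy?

Frame: mip_level at 0 (size 2, align 2) → ends 2; pitch at 2 (size 2, align 2) → ends 4; pad 4 to align 8 for stride; stride at 8 (size 8, align 8) → ends 16; total 16 bytes, alignment 8
cooldown at 0 (size 16, align 8) → ends 16
ammo at 16 (size 18, align 2) → ends 34
state at 34 (size 1, align 1) → ends 35
pad 1 to align 2 for hp
hp at 36 (size 2, align 2) → ends 38
vx at 38 (size 2, align 2) → ends 40
vy at 40 (size 2, align 2) → ends 42

40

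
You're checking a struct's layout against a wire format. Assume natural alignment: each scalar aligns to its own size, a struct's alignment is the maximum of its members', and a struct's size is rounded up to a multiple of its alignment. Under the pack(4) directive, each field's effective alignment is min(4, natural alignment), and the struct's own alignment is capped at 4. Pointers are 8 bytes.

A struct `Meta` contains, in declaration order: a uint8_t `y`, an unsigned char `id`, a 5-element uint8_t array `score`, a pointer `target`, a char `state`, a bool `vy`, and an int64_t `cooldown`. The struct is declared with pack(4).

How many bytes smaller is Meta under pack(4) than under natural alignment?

4

natural layout:
  @0: y [1B, align 1] → 1
  @1: id [1B, align 1] → 2
  @2: score [5B, align 1] → 7
  +1 pad (align 8)
  @8: target [8B, align 8] → 16
  @16: state [1B, align 1] → 17
  @17: vy [1B, align 1] → 18
  +6 pad (align 8)
  @24: cooldown [8B, align 8] → 32
  size 32, align 8
packed(4) layout:
  @0: y [1B, align 1] → 1
  @1: id [1B, align 1] → 2
  @2: score [5B, align 1] → 7
  +1 pad (align 4)
  @8: target [8B, align 4] → 16
  @16: state [1B, align 1] → 17
  @17: vy [1B, align 1] → 18
  +2 pad (align 4)
  @20: cooldown [8B, align 4] → 28
  size 28, align 4
32 − 28 = 4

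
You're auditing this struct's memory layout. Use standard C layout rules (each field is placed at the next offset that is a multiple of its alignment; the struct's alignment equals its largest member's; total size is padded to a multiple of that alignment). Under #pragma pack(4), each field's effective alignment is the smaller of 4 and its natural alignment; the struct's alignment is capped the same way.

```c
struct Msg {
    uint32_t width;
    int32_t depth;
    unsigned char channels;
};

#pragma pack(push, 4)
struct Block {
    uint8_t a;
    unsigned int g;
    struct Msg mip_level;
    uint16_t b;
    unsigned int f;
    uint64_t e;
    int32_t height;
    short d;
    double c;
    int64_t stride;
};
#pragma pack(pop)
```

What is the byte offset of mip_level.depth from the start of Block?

12

Msg: @0: width [4B, align 4] → 4; @4: depth [4B, align 4] → 8; @8: channels [1B, align 1] → 9; +3 tail pad (align 4); size 12, align 4
@0: a [1B, align 1] → 1
+3 pad (align 4)
@4: g [4B, align 4] → 8
@8: mip_level [12B, align 4] → 20
within Msg: depth at 4
8 + 4 = 12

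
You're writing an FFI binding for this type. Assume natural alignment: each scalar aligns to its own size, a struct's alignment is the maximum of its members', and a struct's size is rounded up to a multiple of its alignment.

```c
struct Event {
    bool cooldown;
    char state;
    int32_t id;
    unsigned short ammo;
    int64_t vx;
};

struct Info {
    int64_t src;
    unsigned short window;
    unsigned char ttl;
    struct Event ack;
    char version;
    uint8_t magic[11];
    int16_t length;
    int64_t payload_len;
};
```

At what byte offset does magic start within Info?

Event: cooldown at 0 (size 1, align 1) → ends 1; state at 1 (size 1, align 1) → ends 2; pad 2 to align 4 for id; id at 4 (size 4, align 4) → ends 8; ammo at 8 (size 2, align 2) → ends 10; pad 6 to align 8 for vx; vx at 16 (size 8, align 8) → ends 24; total 24 bytes, alignment 8
src at 0 (size 8, align 8) → ends 8
window at 8 (size 2, align 2) → ends 10
ttl at 10 (size 1, align 1) → ends 11
pad 5 to align 8 for ack
ack at 16 (size 24, align 8) → ends 40
version at 40 (size 1, align 1) → ends 41
magic at 41 (size 11, align 1) → ends 52

41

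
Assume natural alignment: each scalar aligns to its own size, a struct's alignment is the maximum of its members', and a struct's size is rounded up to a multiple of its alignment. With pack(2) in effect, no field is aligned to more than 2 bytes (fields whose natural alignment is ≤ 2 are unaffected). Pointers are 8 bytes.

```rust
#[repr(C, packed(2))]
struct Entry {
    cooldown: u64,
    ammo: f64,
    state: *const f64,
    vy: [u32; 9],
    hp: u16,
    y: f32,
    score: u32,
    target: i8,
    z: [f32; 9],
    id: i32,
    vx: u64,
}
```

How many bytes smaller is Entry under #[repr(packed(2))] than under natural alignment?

8

natural layout:
  @0: cooldown [8B, align 8] → 8
  @8: ammo [8B, align 8] → 16
  @16: state [8B, align 8] → 24
  @24: vy [36B, align 4] → 60
  @60: hp [2B, align 2] → 62
  +2 pad (align 4)
  @64: y [4B, align 4] → 68
  @68: score [4B, align 4] → 72
  @72: target [1B, align 1] → 73
  +3 pad (align 4)
  @76: z [36B, align 4] → 112
  @112: id [4B, align 4] → 116
  +4 pad (align 8)
  @120: vx [8B, align 8] → 128
  size 128, align 8
packed(2) layout:
  @0: cooldown [8B, align 2] → 8
  @8: ammo [8B, align 2] → 16
  @16: state [8B, align 2] → 24
  @24: vy [36B, align 2] → 60
  @60: hp [2B, align 2] → 62
  @62: y [4B, align 2] → 66
  @66: score [4B, align 2] → 70
  @70: target [1B, align 1] → 71
  +1 pad (align 2)
  @72: z [36B, align 2] → 108
  @108: id [4B, align 2] → 112
  @112: vx [8B, align 2] → 120
  size 120, align 2
128 − 120 = 8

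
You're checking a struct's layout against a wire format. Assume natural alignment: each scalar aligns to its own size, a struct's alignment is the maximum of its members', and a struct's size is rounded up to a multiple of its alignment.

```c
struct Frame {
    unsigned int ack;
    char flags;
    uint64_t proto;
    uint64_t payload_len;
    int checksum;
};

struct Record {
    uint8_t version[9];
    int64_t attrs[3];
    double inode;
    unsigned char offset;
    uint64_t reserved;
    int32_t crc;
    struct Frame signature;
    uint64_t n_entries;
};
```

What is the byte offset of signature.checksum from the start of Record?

Frame: 0..4  ack  (4B, 4-aligned); 4..5  flags  (1B, 1-aligned); 5..8  -- padding (3B); 8..16  proto  (8B, 8-aligned); 16..24  payload_len  (8B, 8-aligned); 24..28  checksum  (4B, 4-aligned); 28..32  -- tail padding (4B); sizeof = 32, alignof = 8
0..9  version  (9B, 1-aligned)
9..16  -- padding (7B)
16..40  attrs  (24B, 8-aligned)
40..48  inode  (8B, 8-aligned)
48..49  offset  (1B, 1-aligned)
49..56  -- padding (7B)
56..64  reserved  (8B, 8-aligned)
64..68  crc  (4B, 4-aligned)
68..72  -- padding (4B)
72..104  signature  (32B, 8-aligned)
within Frame: checksum at 24
72 + 24 = 96

96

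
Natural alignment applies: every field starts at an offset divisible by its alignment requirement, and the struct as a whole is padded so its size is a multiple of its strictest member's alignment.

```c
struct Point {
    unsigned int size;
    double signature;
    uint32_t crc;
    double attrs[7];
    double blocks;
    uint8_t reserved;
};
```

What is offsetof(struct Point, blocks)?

80

0..4  size  (4B, 4-aligned)
4..8  -- padding (4B)
8..16  signature  (8B, 8-aligned)
16..20  crc  (4B, 4-aligned)
20..24  -- padding (4B)
24..80  attrs  (56B, 8-aligned)
80..88  blocks  (8B, 8-aligned)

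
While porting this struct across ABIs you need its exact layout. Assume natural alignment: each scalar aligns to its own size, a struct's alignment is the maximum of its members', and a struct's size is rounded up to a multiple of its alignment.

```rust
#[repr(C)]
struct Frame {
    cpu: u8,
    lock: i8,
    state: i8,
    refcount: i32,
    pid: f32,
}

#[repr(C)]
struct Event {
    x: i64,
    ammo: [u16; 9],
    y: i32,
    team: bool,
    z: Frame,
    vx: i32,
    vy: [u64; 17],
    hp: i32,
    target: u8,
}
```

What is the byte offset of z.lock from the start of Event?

37

Frame: cpu at 0 (size 1, align 1) → ends 1; lock at 1 (size 1, align 1) → ends 2; state at 2 (size 1, align 1) → ends 3; pad 1 to align 4 for refcount; refcount at 4 (size 4, align 4) → ends 8; pid at 8 (size 4, align 4) → ends 12; total 12 bytes, alignment 4
x at 0 (size 8, align 8) → ends 8
ammo at 8 (size 18, align 2) → ends 26
pad 2 to align 4 for y
y at 28 (size 4, align 4) → ends 32
team at 32 (size 1, align 1) → ends 33
pad 3 to align 4 for z
z at 36 (size 12, align 4) → ends 48
within Frame: lock at 1
36 + 1 = 37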